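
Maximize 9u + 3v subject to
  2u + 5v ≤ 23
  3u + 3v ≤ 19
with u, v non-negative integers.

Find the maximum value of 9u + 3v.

54

The continuous relaxation peaks at (6.33, 0) with value 57.00; rounding to a feasible lattice point costs some objective.
(u,v)=(6,0): 2·6+5·0=12≤23, 3·6+3·0=18≤19, objective 54.
(u,v)=(5,1): 2·5+5·1=15≤23, 3·5+3·1=18≤19, objective 48.
No feasible integer point exceeds 54.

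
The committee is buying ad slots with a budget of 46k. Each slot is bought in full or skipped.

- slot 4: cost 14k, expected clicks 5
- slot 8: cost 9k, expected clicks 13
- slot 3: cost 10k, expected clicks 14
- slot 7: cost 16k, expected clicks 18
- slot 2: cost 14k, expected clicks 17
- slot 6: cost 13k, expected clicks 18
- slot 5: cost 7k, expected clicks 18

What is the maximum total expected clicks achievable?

68

Take slot 3, slot 7, slot 6, and slot 5: cost 10 + 16 + 13 + 7 = 46 ≤ 46, expected clicks 14 + 18 + 18 + 18 = 68.
No other feasible combination does better.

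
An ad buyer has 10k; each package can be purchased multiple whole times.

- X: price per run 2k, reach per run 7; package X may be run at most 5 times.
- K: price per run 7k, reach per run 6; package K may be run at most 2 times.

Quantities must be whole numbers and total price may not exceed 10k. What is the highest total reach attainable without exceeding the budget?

Take 5×X: price 10 ≤ 10, reach 5·7 = 35.
X has the best ratio (7/2) and is taken to its limit of 5; remaining capacity is filled optimally with the others.

35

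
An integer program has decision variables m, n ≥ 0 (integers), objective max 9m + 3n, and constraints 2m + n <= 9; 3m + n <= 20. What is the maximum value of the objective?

39

(m,n)=(4,1) is feasible, giving 39.
(m,n)=(4,0) is feasible, giving 36.
(m,n)=(3,2) is feasible, giving 33.
The best lattice point is (4,1), giving 39.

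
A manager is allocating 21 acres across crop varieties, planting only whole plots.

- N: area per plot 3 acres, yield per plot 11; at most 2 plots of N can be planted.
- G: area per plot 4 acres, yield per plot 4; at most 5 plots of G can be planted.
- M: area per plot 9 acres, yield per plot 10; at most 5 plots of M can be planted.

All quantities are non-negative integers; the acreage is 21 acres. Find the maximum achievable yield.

36

This is a bounded integer knapsack.
2×N, 1×G, and 1×M: area 19 ≤ 21, yield 2·11 + 1·4 + 1·10 = 36.
2×N and 3×G: area 18 ≤ 21, yield 2·11 + 3·4 = 34.
Best is 36.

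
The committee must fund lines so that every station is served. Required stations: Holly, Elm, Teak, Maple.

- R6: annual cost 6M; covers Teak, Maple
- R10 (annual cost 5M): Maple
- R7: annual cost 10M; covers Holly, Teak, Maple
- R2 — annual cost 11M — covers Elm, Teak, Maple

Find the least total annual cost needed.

21

This is a weighted set-cover instance.
Choose R7 and R2: together they cover Holly, Elm, Teak, Maple — every station.
Total annual cost: 10 + 11 = 21.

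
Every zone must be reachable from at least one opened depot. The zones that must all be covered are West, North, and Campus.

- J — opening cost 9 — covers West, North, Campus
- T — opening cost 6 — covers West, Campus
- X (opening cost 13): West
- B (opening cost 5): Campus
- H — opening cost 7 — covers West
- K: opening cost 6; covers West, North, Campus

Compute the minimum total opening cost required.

6

K alone covers West, North, Campus — every zone.
Total opening cost: 6.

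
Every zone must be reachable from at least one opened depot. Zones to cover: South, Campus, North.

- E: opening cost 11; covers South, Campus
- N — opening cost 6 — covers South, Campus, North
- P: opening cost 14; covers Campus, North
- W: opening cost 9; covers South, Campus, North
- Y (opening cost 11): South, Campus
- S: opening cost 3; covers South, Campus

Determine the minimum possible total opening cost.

6

The greedy cost-per-new-zone heuristic would pick S and N for 9, but a cheaper cover exists.
N alone covers South, Campus, North — every zone.
Total opening cost: 6.
No cover costs less than 6.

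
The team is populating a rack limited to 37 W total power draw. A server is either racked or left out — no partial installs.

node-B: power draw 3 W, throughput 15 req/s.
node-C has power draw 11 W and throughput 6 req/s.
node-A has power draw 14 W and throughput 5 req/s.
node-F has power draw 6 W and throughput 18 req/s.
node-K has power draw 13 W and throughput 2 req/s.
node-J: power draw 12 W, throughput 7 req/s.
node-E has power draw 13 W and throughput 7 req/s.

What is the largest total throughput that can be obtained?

Allowing fractional choices, the relaxed optimum would be about 48.7, but servers are indivisible.
node-B + node-C + node-F + node-J: power draw 3 + 11 + 6 + 12 = 32 ≤ 37, throughput 15 + 6 + 18 + 7 = 46.
node-B + node-F + node-J + node-E: power draw 3 + 6 + 12 + 13 = 34 ≤ 37, throughput 15 + 18 + 7 + 7 = 47.
Best is node-B, node-F, node-J, and node-E with total throughput 47.

47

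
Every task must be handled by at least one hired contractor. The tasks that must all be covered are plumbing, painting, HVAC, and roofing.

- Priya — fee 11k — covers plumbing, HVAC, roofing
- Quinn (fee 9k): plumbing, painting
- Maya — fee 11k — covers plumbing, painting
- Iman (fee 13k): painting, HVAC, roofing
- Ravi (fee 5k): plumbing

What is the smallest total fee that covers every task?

The greedy cost-per-new-task heuristic would pick Priya and Quinn for 20, but a cheaper cover exists.
Choose Iman and Ravi: together they cover plumbing, painting, HVAC, roofing — every task.
Total fee: 13 + 5 = 18.
No cover costs less than 18.

18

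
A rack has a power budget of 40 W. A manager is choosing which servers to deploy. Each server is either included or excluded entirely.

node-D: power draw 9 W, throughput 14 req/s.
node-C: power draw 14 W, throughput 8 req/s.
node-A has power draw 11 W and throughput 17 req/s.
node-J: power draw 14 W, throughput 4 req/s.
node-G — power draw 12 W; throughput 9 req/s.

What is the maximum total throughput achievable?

This is a 0-1 knapsack instance.
Allowing fractional choices, the relaxed optimum would be about 44.6, but servers are indivisible.
node-D + node-A + node-J: power draw 9 + 11 + 14 = 34 ≤ 40, throughput 14 + 17 + 4 = 35.
node-D + node-C + node-A: power draw 9 + 14 + 11 = 34 ≤ 40, throughput 14 + 8 + 17 = 39.
node-D + node-A + node-G: power draw 9 + 11 + 12 = 32 ≤ 40, throughput 14 + 17 + 9 = 40.
Best is node-D, node-A, and node-G with total throughput 40.

40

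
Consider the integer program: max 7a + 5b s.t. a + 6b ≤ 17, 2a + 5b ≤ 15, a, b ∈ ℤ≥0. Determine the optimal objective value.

49

(a,b)=(7,0): 1·7+6·0=7≤17, 2·7+5·0=14≤15, objective 49.
(a,b)=(6,0): 1·6+6·0=6≤17, 2·6+5·0=12≤15, objective 42.
The best lattice point is (7,0), giving 49.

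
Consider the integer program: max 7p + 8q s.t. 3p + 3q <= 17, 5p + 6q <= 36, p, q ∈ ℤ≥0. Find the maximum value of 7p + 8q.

(p,q)=(0,5): 3·0+3·5=15≤17, 5·0+6·5=30≤36, objective 40.
(p,q)=(1,4): 3·1+3·4=15≤17, 5·1+6·4=29≤36, objective 39.
(p,q)=(0,4): 3·0+3·4=12≤17, 5·0+6·4=24≤36, objective 32.
The best lattice point is (0,5), giving 40.

40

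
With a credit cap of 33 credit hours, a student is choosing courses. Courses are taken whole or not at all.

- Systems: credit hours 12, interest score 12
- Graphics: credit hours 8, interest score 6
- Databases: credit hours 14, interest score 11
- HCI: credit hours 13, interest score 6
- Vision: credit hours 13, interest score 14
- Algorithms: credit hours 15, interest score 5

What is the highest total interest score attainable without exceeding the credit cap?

32

This is a 0-1 knapsack instance.
Systems + Vision: credit hours 12 + 13 = 25 ≤ 33, interest score 12 + 14 = 26.
Systems + Graphics + Vision: credit hours 12 + 8 + 13 = 33 ≤ 33, interest score 12 + 6 + 14 = 32.
Databases + Vision: credit hours 14 + 13 = 27 ≤ 33, interest score 11 + 14 = 25.
Best is Systems, Graphics, and Vision with total interest score 32.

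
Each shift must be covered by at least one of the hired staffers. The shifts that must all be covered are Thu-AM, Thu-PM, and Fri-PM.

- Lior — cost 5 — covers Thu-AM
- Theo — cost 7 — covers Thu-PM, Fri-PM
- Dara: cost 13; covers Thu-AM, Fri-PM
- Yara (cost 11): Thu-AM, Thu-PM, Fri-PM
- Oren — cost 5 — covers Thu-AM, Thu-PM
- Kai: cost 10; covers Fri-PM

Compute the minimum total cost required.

11

The greedy cost-per-new-shift heuristic would pick Oren and Theo for 12, but a cheaper cover exists.
Yara alone covers Thu-AM, Thu-PM, Fri-PM — every shift.
Total cost: 11.
No cover costs less than 11.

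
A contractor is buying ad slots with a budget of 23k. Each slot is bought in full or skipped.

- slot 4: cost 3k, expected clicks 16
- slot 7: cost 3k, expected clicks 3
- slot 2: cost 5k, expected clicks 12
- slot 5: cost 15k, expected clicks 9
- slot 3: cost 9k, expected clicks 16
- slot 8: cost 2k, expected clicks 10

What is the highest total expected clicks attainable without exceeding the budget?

57

This is an integer program with binary decision variables.
Allowing fractional choices, the relaxed optimum would be about 57.6, but ad slots are indivisible.
slot 4 + slot 2 + slot 3 + slot 8: cost 3 + 5 + 9 + 2 = 19 ≤ 23, expected clicks 16 + 12 + 16 + 10 = 54.
slot 4 + slot 7 + slot 2 + slot 3: cost 3 + 3 + 5 + 9 = 20 ≤ 23, expected clicks 16 + 3 + 12 + 16 = 47.
slot 4 + slot 7 + slot 2 + slot 3 + slot 8: cost 3 + 3 + 5 + 9 + 2 = 22 ≤ 23, expected clicks 16 + 3 + 12 + 16 + 10 = 57.
Best is slot 4, slot 7, slot 2, slot 3, and slot 8 with total expected clicks 57.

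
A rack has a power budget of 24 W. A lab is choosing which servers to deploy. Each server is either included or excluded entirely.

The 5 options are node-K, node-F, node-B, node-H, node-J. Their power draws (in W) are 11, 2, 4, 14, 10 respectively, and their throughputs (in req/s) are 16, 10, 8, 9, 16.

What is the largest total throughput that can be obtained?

42

Allowing fractional choices, the relaxed optimum would be about 45.6, but servers are indivisible.
node-K + node-F + node-B: power draw 11 + 2 + 4 = 17 ≤ 24, throughput 16 + 10 + 8 = 34.
node-K + node-F + node-J: power draw 11 + 2 + 10 = 23 ≤ 24, throughput 16 + 10 + 16 = 42.
node-F + node-B + node-J: power draw 2 + 4 + 10 = 16 ≤ 24, throughput 10 + 8 + 16 = 34.
Best is node-K, node-F, and node-J with total throughput 42.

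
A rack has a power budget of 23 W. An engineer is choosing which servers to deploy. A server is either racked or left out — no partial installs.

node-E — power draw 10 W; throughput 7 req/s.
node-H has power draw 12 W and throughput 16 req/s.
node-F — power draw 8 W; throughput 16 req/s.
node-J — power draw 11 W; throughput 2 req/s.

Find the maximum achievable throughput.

This is a 0-1 knapsack instance.
Allowing fractional choices, the relaxed optimum would be about 34.1, but servers are indivisible.
node-E + node-F: power draw 10 + 8 = 18 ≤ 23, throughput 7 + 16 = 23.
node-H + node-F: power draw 12 + 8 = 20 ≤ 23, throughput 16 + 16 = 32.
node-E + node-H: power draw 10 + 12 = 22 ≤ 23, throughput 7 + 16 = 23.
Best is node-H and node-F with total throughput 32.

32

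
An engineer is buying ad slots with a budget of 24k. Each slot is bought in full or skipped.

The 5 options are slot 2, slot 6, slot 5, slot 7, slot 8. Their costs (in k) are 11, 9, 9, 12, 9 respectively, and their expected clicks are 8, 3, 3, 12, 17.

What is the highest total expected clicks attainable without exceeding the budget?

29

Allowing fractional choices, the relaxed optimum would be about 31.2, but ad slots are indivisible.
slot 6 + slot 8: cost 9 + 9 = 18 ≤ 24, expected clicks 3 + 17 = 20.
slot 2 + slot 8: cost 11 + 9 = 20 ≤ 24, expected clicks 8 + 17 = 25.
slot 7 + slot 8: cost 12 + 9 = 21 ≤ 24, expected clicks 12 + 17 = 29.
Best is slot 7 and slot 8 with total expected clicks 29.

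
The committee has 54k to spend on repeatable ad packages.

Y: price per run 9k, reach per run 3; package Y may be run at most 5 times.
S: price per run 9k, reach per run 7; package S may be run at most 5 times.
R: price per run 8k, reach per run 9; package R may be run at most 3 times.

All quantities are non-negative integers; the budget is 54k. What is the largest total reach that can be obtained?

3×S and 3×R: price 51 ≤ 54, reach 3·7 + 3·9 = 48.
4×S and 2×R: price 52 ≤ 54, reach 4·7 + 2·9 = 46.
Best is 48.

48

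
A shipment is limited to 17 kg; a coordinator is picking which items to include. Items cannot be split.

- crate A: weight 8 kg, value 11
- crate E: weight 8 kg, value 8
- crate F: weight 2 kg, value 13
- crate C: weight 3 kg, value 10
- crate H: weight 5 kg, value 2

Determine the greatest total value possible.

Allowing fractional choices, the relaxed optimum would be about 38.0, but items are indivisible.
crate A + crate F + crate C: weight 8 + 2 + 3 = 13 ≤ 17, value 11 + 13 + 10 = 34.
crate E + crate F + crate C: weight 8 + 2 + 3 = 13 ≤ 17, value 8 + 13 + 10 = 31.
Best is crate A, crate F, and crate C with total value 34.

34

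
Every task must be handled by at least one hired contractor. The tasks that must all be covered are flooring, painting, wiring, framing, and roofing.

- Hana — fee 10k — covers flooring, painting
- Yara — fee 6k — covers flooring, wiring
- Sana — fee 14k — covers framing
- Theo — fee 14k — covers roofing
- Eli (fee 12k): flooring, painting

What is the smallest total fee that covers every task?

Choose Hana, Yara, Sana, and Theo: together they cover flooring, painting, wiring, framing, roofing — every task.
Total fee: 10 + 6 + 14 + 14 = 44.

44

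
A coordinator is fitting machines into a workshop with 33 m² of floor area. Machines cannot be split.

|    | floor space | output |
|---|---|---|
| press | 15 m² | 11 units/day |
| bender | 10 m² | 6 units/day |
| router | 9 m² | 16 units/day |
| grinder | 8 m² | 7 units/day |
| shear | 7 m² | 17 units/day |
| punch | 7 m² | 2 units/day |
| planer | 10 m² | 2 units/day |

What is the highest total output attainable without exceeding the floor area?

Allowing fractional choices, the relaxed optimum would be about 46.6, but machines are indivisible.
press + router + shear: floor space 15 + 9 + 7 = 31 ≤ 33, output 11 + 16 + 17 = 44.
router + grinder + shear + punch: floor space 9 + 8 + 7 + 7 = 31 ≤ 33, output 16 + 7 + 17 + 2 = 42.
bender + router + shear + punch: floor space 10 + 9 + 7 + 7 = 33 ≤ 33, output 6 + 16 + 17 + 2 = 41.
Best is press, router, and shear with total output 44.

44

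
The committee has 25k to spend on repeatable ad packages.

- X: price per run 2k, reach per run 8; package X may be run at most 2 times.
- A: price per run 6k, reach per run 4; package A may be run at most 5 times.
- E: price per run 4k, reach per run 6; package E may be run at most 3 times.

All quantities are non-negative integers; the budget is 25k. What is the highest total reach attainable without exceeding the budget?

X has the best ratio (8/2); taking only X gives at most 2×8 = 16 (stopped by the supply cap of 2).
Mixing does better — 2×X, 1×A, and 3×E: price 22 ≤ 25, reach 2·8 + 1·4 + 3·6 = 38.

38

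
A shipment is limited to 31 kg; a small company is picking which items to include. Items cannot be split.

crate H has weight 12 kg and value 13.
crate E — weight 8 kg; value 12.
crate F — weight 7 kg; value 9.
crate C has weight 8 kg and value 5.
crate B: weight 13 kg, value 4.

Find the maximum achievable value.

Allowing fractional choices, the relaxed optimum would be about 36.5, but items are indivisible.
crate H + crate E + crate F: weight 12 + 8 + 7 = 27 ≤ 31, value 13 + 12 + 9 = 34.
crate H + crate E + crate C: weight 12 + 8 + 8 = 28 ≤ 31, value 13 + 12 + 5 = 30.
crate H + crate F + crate C: weight 12 + 7 + 8 = 27 ≤ 31, value 13 + 9 + 5 = 27.
Best is crate H, crate E, and crate F with total value 34.

34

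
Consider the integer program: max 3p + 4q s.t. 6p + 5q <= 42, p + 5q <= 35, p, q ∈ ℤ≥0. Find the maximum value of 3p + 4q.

30

Relaxing integrality, the LP optimum is 31.08 at (p,q) = (1.4, 6.72), which is not an integer point.
(p,q)=(2,6): 6·2+5·6=42≤42, 1·2+5·6=32≤35, objective 30.
(p,q)=(0,7): 6·0+5·7=35≤42, 1·0+5·7=35≤35, objective 28.
(p,q)=(1,6): 6·1+5·6=36≤42, 1·1+5·6=31≤35, objective 27.
No feasible integer point exceeds 30.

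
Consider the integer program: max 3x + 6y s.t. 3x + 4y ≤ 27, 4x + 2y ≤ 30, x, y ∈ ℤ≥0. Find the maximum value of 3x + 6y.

The continuous relaxation peaks at (0, 6.75) with value 40.50; rounding to a feasible lattice point costs some objective.
(x,y)=(1,6): 3·1+4·6=27≤27, 4·1+2·6=16≤30, objective 39.
(x,y)=(0,6): 3·0+4·6=24≤27, 4·0+2·6=12≤30, objective 36.
(x,y)=(2,5): 3·2+4·5=26≤27, 4·2+2·5=18≤30, objective 36.
(x,y)=(1,5): 3·1+4·5=23≤27, 4·1+2·5=14≤30, objective 33.
No feasible integer point exceeds 39.

39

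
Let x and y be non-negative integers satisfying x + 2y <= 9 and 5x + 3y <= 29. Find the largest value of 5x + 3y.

28

(x,y)=(5,1): 1·5+2·1=7≤9, 5·5+3·1=28≤29, objective 28.
(x,y)=(4,2): 1·4+2·2=8≤9, 5·4+3·2=26≤29, objective 26.
(x,y)=(5,0): 1·5+2·0=5≤9, 5·5+3·0=25≤29, objective 25.
(x,y)=(4,1): 1·4+2·1=6≤9, 5·4+3·1=23≤29, objective 23.
Maximum is 28 at (x,y)=(5,1).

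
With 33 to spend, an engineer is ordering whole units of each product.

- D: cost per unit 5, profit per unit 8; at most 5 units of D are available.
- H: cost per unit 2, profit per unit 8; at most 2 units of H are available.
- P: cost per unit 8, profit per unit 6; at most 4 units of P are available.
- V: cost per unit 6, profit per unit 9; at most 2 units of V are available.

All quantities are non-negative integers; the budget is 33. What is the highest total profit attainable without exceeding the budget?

Take 3×D, 2×H, and 2×V: cost 31 ≤ 33, profit 3·8 + 2·8 + 2·9 = 58.
H has the best ratio (8/2) and is taken to its limit of 2; remaining capacity is filled optimally with the others.

58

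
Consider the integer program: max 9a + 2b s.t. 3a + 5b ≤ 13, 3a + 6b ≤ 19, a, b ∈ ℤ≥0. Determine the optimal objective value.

Relaxing integrality, the LP optimum is 39.00 at (a,b) = (4.33, 0), which is not an integer point.
(a,b)=(4,0): 3·4+5·0=12≤13, 3·4+6·0=12≤19, objective 36.
(a,b)=(3,0): 3·3+5·0=9≤13, 3·3+6·0=9≤19, objective 27.
No feasible integer point exceeds 36.

36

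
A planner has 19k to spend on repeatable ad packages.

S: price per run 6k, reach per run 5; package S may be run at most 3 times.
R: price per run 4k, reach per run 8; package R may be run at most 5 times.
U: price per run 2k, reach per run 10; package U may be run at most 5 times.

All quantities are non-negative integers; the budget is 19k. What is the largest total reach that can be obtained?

Take 2×R and 5×U: price 18 ≤ 19, reach 2·8 + 5·10 = 66.
U has the best ratio (10/2) and is taken to its limit of 5; remaining capacity is filled optimally with the others.

66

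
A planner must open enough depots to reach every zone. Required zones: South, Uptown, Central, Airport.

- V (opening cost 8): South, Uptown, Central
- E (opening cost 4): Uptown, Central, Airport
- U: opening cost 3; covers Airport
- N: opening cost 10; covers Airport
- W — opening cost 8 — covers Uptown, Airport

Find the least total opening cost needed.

11

The greedy cost-per-new-zone heuristic would pick E and V for 12, but a cheaper cover exists.
Choose V and U: together they cover South, Uptown, Central, Airport — every zone.
Total opening cost: 8 + 3 = 11.
No cover costs less than 11.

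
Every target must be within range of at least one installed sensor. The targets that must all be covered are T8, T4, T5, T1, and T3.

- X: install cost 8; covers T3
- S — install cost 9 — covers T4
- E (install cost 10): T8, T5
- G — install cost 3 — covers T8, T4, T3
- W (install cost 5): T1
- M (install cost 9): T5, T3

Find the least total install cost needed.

Choose G, W, and M: together they cover T8, T4, T5, T1, T3 — every target.
Total install cost: 3 + 5 + 9 = 17.
No cover costs less than 17.

17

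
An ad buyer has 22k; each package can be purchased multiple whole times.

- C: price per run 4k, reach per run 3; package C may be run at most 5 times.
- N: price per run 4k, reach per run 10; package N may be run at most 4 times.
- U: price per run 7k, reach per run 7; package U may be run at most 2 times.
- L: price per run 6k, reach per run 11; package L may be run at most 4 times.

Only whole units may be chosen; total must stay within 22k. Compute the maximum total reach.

N has the best ratio (10/4); taking only N gives at most 4×10 = 40 (stopped by the supply cap of 4).
Mixing does better — 4×N and 1×L: price 22 ≤ 22, reach 4·10 + 1·11 = 51.

51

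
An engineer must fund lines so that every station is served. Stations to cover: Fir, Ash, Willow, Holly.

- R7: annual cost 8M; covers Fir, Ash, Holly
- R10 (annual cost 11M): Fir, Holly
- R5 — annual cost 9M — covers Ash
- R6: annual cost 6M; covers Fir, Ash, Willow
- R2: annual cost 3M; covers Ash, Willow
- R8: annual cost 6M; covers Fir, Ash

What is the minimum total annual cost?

11

Choose R7 and R2: together they cover Fir, Ash, Willow, Holly — every station.
Total annual cost: 8 + 3 = 11.
No cover costs less than 11.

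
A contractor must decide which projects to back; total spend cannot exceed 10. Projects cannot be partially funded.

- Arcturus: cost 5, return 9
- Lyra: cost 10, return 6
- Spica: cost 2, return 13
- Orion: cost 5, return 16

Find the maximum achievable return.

Take Spica and Orion: cost 2 + 5 = 7 ≤ 10, return 13 + 16 = 29.
No other feasible combination does better.

29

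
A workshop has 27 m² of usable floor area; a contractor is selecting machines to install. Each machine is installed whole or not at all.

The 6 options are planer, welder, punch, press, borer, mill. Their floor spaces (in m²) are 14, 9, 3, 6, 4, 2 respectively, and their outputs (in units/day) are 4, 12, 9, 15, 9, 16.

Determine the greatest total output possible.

61

This is a 0-1 knapsack instance.
Take welder, punch, press, borer, and mill: floor space 9 + 3 + 6 + 4 + 2 = 24 ≤ 27, output 12 + 9 + 15 + 9 + 16 = 61.
No other feasible combination does better.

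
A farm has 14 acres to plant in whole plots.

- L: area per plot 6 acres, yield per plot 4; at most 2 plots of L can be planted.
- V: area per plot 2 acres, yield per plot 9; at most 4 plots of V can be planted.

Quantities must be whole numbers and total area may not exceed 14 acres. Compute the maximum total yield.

40

Take 1×L and 4×V: area 14 ≤ 14, yield 1·4 + 4·9 = 40.
V has the best ratio (9/2) and is taken to its limit of 4; remaining capacity is filled optimally with the others.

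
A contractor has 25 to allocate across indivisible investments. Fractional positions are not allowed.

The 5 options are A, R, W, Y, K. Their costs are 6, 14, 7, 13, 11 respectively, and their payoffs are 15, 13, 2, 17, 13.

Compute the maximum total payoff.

This is a 0-1 knapsack instance.
Allowing fractional choices, the relaxed optimum would be about 39.1, but investments are indivisible.
A + W + K: cost 6 + 7 + 11 = 24 ≤ 25, payoff 15 + 2 + 13 = 30.
A + Y: cost 6 + 13 = 19 ≤ 25, payoff 15 + 17 = 32.
Best is A and Y with total payoff 32.

32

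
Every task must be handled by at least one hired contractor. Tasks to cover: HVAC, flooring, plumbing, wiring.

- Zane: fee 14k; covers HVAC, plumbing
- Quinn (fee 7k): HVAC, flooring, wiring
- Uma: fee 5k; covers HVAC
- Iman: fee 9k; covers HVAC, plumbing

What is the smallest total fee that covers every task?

Choose Quinn and Iman: together they cover HVAC, flooring, plumbing, wiring — every task.
Total fee: 7 + 9 = 16.
No cover costs less than 16.

16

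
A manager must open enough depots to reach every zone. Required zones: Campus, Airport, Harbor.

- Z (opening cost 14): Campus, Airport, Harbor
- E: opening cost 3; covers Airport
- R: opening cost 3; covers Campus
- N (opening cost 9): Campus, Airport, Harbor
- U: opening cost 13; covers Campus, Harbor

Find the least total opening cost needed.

9

This is an integer covering problem.
The greedy cost-per-new-zone heuristic would pick E, R, and N for 15, but a cheaper cover exists.
N alone covers Campus, Airport, Harbor — every zone.
Total opening cost: 9.
No cover costs less than 9.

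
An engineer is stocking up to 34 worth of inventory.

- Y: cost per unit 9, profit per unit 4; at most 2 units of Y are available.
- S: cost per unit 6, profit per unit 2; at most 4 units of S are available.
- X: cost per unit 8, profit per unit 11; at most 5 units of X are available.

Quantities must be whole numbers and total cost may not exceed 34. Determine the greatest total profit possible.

44

X has the best ratio (11/8); taking only X gives at most 4×11 = 44 (stopped by the cost limit).
Optimal: 4×X: cost 32 ≤ 34, profit 4·11 = 44.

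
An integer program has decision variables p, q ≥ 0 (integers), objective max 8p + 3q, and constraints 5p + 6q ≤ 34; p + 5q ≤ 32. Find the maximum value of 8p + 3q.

48

The continuous relaxation peaks at (6.8, 0) with value 54.40; rounding to a feasible lattice point costs some objective.
(p,q)=(6,0): 5·6+6·0=30≤34, 1·6+5·0=6≤32, objective 48.
(p,q)=(5,1): 5·5+6·1=31≤34, 1·5+5·1=10≤32, objective 43.
Maximum is 48 at (p,q)=(6,0).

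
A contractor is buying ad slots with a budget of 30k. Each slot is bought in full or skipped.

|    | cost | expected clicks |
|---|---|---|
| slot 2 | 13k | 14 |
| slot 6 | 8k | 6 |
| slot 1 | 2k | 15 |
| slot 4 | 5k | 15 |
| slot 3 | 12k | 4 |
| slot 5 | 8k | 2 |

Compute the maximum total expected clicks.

50

Take slot 2, slot 6, slot 1, and slot 4: cost 13 + 8 + 2 + 5 = 28 ≤ 30, expected clicks 14 + 6 + 15 + 15 = 50.
No other feasible combination does better.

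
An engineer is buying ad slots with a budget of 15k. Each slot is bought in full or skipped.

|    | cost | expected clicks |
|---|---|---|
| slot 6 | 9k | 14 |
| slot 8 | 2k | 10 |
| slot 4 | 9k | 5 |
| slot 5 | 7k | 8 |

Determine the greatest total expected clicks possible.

24

This is an integer program with binary decision variables.
Allowing fractional choices, the relaxed optimum would be about 28.6, but ad slots are indivisible.
slot 6 + slot 8: cost 9 + 2 = 11 ≤ 15, expected clicks 14 + 10 = 24.
slot 8 + slot 5: cost 2 + 7 = 9 ≤ 15, expected clicks 10 + 8 = 18.
Best is slot 6 and slot 8 with total expected clicks 24.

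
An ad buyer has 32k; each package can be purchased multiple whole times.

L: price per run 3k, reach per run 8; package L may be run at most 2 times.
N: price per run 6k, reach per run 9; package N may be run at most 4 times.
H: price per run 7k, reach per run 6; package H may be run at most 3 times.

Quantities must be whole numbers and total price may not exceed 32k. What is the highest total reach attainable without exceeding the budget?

52

This is a bounded integer knapsack.
L has the best ratio (8/3); taking only L gives at most 2×8 = 16 (stopped by the supply cap of 2).
Mixing does better — 2×L and 4×N: price 30 ≤ 32, reach 2·8 + 4·9 = 52.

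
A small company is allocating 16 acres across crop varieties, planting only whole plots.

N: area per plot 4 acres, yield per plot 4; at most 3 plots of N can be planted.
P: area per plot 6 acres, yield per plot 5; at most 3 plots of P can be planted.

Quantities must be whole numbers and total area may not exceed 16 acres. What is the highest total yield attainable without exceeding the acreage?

14

Take 1×N and 2×P: area 16 ≤ 16, yield 1·4 + 2·5 = 14.
No other integer combination yields more.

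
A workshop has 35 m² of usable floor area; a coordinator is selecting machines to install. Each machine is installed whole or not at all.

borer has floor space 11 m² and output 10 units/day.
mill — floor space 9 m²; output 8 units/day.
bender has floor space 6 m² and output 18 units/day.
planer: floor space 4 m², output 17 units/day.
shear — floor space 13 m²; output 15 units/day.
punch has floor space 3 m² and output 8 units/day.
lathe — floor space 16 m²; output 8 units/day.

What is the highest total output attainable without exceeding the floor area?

borer + mill + bender + planer + punch: floor space 11 + 9 + 6 + 4 + 3 = 33 ≤ 35, output 10 + 8 + 18 + 17 + 8 = 61.
mill + bender + planer + shear + punch: floor space 9 + 6 + 4 + 13 + 3 = 35 ≤ 35, output 8 + 18 + 17 + 15 + 8 = 66.
borer + bender + planer + shear: floor space 11 + 6 + 4 + 13 = 34 ≤ 35, output 10 + 18 + 17 + 15 = 60.
Best is mill, bender, planer, shear, and punch with total output 66.

66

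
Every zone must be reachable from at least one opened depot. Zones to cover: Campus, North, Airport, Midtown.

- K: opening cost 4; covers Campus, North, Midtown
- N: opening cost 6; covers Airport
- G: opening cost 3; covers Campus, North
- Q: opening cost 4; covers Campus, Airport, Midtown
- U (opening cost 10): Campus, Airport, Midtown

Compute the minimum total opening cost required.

Choose G and Q: together they cover Campus, North, Airport, Midtown — every zone.
Total opening cost: 3 + 4 = 7.

7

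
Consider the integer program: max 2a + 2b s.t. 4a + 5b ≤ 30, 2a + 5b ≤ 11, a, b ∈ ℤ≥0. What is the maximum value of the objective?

10

The continuous relaxation peaks at (5.5, 0) with value 11.00; rounding to a feasible lattice point costs some objective.
(a,b)=(5,0): 4·5+5·0=20≤30, 2·5+5·0=10≤11, objective 10.
(a,b)=(4,0): 4·4+5·0=16≤30, 2·4+5·0=8≤11, objective 8.
Maximum is 10 at (a,b)=(5,0).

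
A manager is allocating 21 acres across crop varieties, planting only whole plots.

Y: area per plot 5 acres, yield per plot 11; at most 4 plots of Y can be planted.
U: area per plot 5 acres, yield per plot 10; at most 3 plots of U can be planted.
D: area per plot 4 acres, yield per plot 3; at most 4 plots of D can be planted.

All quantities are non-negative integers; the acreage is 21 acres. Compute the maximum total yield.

44

This is a bounded integer knapsack.
Take 4×Y: area 20 ≤ 21, yield 4·11 = 44.
Y has the best ratio (11/5) and is taken to its limit of 4; remaining capacity is filled optimally with the others.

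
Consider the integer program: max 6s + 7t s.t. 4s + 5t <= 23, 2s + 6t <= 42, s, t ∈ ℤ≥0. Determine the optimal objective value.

Relaxing integrality, the LP optimum is 34.50 at (s,t) = (5.75, 0), which is not an integer point.
(s,t)=(2,3): 4·2+5·3=23≤23, 2·2+6·3=22≤42, objective 33.
(s,t)=(3,2): 4·3+5·2=22≤23, 2·3+6·2=18≤42, objective 32.
(s,t)=(4,1): 4·4+5·1=21≤23, 2·4+6·1=14≤42, objective 31.
No feasible integer point exceeds 33.

33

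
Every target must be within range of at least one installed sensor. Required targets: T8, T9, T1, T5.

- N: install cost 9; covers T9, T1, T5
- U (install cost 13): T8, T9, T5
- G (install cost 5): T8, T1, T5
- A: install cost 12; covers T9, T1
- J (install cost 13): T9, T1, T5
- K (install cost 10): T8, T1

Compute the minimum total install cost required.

14

Choose N and G: together they cover T8, T9, T1, T5 — every target.
Total install cost: 9 + 5 = 14.
No cover costs less than 14.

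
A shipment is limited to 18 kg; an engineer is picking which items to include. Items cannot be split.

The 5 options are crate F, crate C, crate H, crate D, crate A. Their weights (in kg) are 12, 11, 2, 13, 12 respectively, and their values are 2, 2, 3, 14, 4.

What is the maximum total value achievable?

17

Allowing fractional choices, the relaxed optimum would be about 18.0, but items are indivisible.
crate H + crate A: weight 2 + 12 = 14 ≤ 18, value 3 + 4 = 7.
crate H + crate D: weight 2 + 13 = 15 ≤ 18, value 3 + 14 = 17.
crate D: weight 13 ≤ 18, value 14.
Best is crate H and crate D with total value 17.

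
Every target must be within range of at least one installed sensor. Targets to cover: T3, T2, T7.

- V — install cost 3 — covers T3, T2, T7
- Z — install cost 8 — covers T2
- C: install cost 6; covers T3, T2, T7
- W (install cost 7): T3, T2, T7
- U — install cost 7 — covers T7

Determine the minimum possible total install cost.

3

V alone covers T3, T2, T7 — every target.
Total install cost: 3.
No cover costs less than 3.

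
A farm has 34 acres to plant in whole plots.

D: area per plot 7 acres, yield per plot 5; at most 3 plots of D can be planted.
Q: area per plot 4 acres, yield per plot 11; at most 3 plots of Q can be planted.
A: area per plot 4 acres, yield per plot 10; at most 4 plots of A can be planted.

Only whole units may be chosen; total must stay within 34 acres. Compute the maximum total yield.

73

Take 3×Q and 4×A: area 28 ≤ 34, yield 3·11 + 4·10 = 73.
Q has the best ratio (11/4) and is taken to its limit of 3; remaining capacity is filled optimally with the others.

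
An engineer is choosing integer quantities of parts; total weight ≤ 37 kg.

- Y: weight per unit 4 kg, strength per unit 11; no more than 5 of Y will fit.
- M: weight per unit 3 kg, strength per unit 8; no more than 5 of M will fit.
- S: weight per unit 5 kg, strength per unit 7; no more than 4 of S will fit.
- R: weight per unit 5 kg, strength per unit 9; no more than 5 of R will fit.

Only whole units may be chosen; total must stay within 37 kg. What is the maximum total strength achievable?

This is a bounded integer knapsack.
Y has the best ratio (11/4); taking only Y gives at most 5×11 = 55 (stopped by the supply cap of 5).
Mixing does better — 5×Y, 4×M, and 1×R: weight 37 ≤ 37, strength 5·11 + 4·8 + 1·9 = 96.

96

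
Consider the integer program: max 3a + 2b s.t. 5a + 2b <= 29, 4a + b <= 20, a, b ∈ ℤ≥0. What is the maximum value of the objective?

28

The continuous relaxation peaks at (0, 14.5) with value 29.00; rounding to a feasible lattice point costs some objective.
(a,b)=(0,14) is feasible, giving 28.
(a,b)=(0,13) is feasible, giving 26.
Maximum is 28 at (a,b)=(0,14).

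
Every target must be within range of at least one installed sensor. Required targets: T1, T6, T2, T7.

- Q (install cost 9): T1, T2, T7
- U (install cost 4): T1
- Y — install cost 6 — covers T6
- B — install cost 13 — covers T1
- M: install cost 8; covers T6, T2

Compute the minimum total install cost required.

15

This is a weighted set-cover instance.
Choose Q and Y: together they cover T1, T6, T2, T7 — every target.
Total install cost: 9 + 6 = 15.
No cover costs less than 15.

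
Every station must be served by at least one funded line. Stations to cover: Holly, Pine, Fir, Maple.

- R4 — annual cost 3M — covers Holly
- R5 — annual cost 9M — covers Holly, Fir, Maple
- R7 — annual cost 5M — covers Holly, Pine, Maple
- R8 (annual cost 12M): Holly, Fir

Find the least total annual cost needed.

This is a weighted set-cover instance.
Choose R5 and R7: together they cover Holly, Pine, Fir, Maple — every station.
Total annual cost: 9 + 5 = 14.
No cover costs less than 14.

14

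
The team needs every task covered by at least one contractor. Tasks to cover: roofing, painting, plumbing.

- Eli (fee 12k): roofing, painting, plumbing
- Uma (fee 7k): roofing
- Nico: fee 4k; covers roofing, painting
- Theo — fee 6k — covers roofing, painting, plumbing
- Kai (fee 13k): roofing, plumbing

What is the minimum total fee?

6

Theo alone covers roofing, painting, plumbing — every task.
Total fee: 6.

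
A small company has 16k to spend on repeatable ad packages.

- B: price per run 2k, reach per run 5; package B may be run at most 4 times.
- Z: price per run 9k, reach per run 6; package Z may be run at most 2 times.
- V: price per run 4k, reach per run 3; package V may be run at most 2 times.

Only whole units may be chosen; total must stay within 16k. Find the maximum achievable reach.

4×B and 1×V: price 12 ≤ 16, reach 4·5 + 1·3 = 23.
4×B and 2×V: price 16 ≤ 16, reach 4·5 + 2·3 = 26.
Best is 26.

26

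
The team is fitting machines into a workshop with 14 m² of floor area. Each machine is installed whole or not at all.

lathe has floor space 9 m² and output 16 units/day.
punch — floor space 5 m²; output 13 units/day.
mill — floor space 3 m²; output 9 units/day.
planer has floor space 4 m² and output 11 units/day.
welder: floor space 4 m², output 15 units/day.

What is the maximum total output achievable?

Treat it as a binary knapsack problem.
Take punch, planer, and welder: floor space 5 + 4 + 4 = 13 ≤ 14, output 13 + 11 + 15 = 39.
No other feasible combination does better.

39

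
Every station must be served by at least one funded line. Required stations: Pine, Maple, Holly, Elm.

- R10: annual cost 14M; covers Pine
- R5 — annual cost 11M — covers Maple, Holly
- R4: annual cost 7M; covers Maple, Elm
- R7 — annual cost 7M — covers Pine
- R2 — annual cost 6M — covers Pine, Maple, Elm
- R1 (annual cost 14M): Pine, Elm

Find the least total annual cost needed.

17

This is an integer covering problem.
Choose R5 and R2: together they cover Pine, Maple, Holly, Elm — every station.
Total annual cost: 11 + 6 = 17.
No cover costs less than 17.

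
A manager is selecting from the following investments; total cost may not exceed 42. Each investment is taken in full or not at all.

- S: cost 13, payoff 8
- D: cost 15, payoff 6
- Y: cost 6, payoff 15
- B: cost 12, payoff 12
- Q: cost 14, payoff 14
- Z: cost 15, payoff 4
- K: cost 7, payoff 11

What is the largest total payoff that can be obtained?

Allowing fractional choices, the relaxed optimum would be about 53.8, but investments are indivisible.
Y + B + Q + K: cost 6 + 12 + 14 + 7 = 39 ≤ 42, payoff 15 + 12 + 14 + 11 = 52.
S + Y + Q + K: cost 13 + 6 + 14 + 7 = 40 ≤ 42, payoff 8 + 15 + 14 + 11 = 48.
Best is Y, B, Q, and K with total payoff 52.

52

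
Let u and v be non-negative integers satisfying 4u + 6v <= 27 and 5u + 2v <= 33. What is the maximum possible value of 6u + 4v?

36

Relaxing integrality, the LP optimum is 39.82 at (u,v) = (6.55, 0.136), which is not an integer point.
(u,v)=(6,0): 4·6+6·0=24≤27, 5·6+2·0=30≤33, objective 36.
(u,v)=(5,1): 4·5+6·1=26≤27, 5·5+2·1=27≤33, objective 34.
(u,v)=(5,0): 4·5+6·0=20≤27, 5·5+2·0=25≤33, objective 30.
Maximum is 36 at (u,v)=(6,0).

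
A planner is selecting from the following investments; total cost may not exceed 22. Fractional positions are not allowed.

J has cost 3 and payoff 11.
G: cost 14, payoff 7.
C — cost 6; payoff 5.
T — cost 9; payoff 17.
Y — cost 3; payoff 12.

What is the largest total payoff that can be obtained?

J + T + Y: cost 3 + 9 + 3 = 15 ≤ 22, payoff 11 + 17 + 12 = 40.
J + C + T + Y: cost 3 + 6 + 9 + 3 = 21 ≤ 22, payoff 11 + 5 + 17 + 12 = 45.
Best is J, C, T, and Y with total payoff 45.

45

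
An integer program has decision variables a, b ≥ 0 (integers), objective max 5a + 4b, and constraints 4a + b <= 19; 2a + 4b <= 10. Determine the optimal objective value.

The continuous relaxation peaks at (4.71, 0.143) with value 24.14; rounding to a feasible lattice point costs some objective.
(a,b)=(4,0): 4·4+1·0=16≤19, 2·4+4·0=8≤10, objective 20.
(a,b)=(3,1): 4·3+1·1=13≤19, 2·3+4·1=10≤10, objective 19.
The best lattice point is (4,0), giving 20.

20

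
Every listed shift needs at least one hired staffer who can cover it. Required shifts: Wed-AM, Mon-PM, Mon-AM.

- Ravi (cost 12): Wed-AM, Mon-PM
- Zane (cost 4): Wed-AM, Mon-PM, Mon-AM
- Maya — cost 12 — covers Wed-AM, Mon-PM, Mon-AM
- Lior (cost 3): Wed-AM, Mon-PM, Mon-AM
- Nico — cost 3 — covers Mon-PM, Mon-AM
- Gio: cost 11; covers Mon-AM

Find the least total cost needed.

This is an integer covering problem.
Lior alone covers Wed-AM, Mon-PM, Mon-AM — every shift.
Total cost: 3.
No cover costs less than 3.

3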